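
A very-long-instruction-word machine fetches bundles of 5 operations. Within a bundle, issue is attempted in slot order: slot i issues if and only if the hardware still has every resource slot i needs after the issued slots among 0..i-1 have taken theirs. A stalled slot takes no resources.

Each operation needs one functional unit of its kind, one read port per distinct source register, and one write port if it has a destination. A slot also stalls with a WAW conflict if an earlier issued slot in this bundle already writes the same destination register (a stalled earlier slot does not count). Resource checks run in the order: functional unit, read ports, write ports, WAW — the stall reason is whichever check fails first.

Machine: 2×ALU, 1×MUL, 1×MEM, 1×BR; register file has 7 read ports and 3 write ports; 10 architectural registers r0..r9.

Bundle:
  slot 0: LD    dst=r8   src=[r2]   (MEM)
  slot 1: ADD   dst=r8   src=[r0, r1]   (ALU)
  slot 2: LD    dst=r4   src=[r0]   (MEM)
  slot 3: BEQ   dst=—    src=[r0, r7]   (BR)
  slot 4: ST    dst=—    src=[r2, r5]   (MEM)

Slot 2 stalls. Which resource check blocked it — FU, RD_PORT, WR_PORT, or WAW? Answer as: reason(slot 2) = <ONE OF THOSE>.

reason(slot 2) = FU

slot 0 (MEM): ISSUE — free A2,Mu1,Ld0,B1 rp6 wp2
slot 1 (ALU): stall WAW — free A2,Mu1,Ld0,B1 rp6 wp2
slot 2 (MEM): stall FU — free A2,Mu1,Ld0,B1 rp6 wp2
slot 3 (BR): ISSUE — free A2,Mu1,Ld0,B0 rp4 wp2
slot 4 (MEM): stall FU — free A2,Mu1,Ld0,B0 rp4 wp2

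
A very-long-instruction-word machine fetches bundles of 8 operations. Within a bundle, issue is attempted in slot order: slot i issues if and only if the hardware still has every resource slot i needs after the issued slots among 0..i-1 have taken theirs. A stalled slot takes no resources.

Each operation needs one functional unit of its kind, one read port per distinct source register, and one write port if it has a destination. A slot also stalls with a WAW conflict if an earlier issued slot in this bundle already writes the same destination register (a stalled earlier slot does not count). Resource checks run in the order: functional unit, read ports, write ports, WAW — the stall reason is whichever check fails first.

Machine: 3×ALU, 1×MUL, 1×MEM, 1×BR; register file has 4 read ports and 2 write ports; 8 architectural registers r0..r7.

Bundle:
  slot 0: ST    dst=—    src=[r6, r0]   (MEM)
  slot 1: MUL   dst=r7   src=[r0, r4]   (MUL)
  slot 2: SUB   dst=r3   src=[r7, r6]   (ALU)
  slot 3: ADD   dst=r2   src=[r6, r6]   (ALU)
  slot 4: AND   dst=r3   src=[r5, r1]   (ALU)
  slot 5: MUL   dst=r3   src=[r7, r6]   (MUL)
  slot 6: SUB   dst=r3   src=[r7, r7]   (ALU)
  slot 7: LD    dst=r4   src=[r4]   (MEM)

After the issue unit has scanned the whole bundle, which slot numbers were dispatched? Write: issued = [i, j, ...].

issued = [0, 1]

  0. MEM ⇒ go  {3A/1Mu/0Ld/1B | 2r 2w}
  1. MUL→r7 ⇒ go  {3A/0Mu/0Ld/1B | 0r 1w}
  2. ALU→r3 ⇒ no(RD_PORT)  {3A/0Mu/0Ld/1B | 0r 1w}
  3. ALU→r2 ⇒ no(RD_PORT)  {3A/0Mu/0Ld/1B | 0r 1w}
  4. ALU→r3 ⇒ no(RD_PORT)  {3A/0Mu/0Ld/1B | 0r 1w}
  5. MUL→r3 ⇒ no(FU)  {3A/0Mu/0Ld/1B | 0r 1w}
  6. ALU→r3 ⇒ no(RD_PORT)  {3A/0Mu/0Ld/1B | 0r 1w}
  7. MEM→r4 ⇒ no(FU)  {3A/0Mu/0Ld/1B | 0r 1w}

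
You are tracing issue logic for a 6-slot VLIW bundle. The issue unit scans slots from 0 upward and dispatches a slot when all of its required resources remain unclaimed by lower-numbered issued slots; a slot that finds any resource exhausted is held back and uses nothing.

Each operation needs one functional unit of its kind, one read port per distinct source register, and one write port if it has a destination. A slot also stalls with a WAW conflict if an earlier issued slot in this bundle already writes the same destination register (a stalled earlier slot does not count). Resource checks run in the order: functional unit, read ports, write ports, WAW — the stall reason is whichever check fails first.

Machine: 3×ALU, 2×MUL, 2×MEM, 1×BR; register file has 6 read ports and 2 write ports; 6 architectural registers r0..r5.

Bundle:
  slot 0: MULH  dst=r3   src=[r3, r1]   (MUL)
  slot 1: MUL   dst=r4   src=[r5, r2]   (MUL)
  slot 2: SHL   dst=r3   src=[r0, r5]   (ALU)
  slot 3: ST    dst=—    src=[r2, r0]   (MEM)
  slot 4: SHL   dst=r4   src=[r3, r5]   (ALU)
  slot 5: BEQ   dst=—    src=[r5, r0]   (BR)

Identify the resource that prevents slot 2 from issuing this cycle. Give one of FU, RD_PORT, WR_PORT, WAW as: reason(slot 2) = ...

  0. MUL→r3 ⇒ go  {3A/1Mu/2Ld/1B | 4r 1w}
  1. MUL→r4 ⇒ go  {3A/0Mu/2Ld/1B | 2r 0w}
  2. ALU→r3 ⇒ no(WR_PORT)  {3A/0Mu/2Ld/1B | 2r 0w}
  3. MEM ⇒ go  {3A/0Mu/1Ld/1B | 0r 0w}
  4. ALU→r4 ⇒ no(RD_PORT)  {3A/0Mu/1Ld/1B | 0r 0w}
  5. BR ⇒ no(RD_PORT)  {3A/0Mu/1Ld/1B | 0r 0w}

reason(slot 2) = WR_PORT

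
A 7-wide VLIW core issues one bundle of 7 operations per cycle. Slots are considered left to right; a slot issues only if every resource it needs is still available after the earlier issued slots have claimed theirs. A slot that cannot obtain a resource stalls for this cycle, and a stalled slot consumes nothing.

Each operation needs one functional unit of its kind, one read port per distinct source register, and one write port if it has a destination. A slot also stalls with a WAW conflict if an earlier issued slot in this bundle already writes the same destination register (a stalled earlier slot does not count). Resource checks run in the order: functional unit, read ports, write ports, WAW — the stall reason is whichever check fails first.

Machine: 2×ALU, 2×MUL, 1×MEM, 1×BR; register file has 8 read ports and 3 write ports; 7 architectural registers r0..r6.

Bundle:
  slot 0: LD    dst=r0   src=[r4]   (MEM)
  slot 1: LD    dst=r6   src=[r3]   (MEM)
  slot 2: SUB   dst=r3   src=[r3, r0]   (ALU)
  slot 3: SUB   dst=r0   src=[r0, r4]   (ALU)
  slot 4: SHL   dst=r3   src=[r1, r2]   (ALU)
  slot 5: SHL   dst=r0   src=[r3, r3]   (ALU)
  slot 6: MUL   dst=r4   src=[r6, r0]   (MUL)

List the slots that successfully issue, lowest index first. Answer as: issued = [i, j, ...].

#0 MEM src=r4 dispatched  <A:2 Mu:2 Ld:0 B:1 rd:7 wr:2>
#1 MEM src=r3 held:FU  <A:2 Mu:2 Ld:0 B:1 rd:7 wr:2>
#2 ALU src=r3,r0 dispatched  <A:1 Mu:2 Ld:0 B:1 rd:5 wr:1>
#3 ALU src=r0,r4 held:WAW  <A:1 Mu:2 Ld:0 B:1 rd:5 wr:1>
#4 ALU src=r1,r2 held:WAW  <A:1 Mu:2 Ld:0 B:1 rd:5 wr:1>
#5 ALU src=r3,r3 held:WAW  <A:1 Mu:2 Ld:0 B:1 rd:5 wr:1>
#6 MUL src=r6,r0 dispatched  <A:1 Mu:1 Ld:0 B:1 rd:3 wr:0>

issued = [0, 2, 6]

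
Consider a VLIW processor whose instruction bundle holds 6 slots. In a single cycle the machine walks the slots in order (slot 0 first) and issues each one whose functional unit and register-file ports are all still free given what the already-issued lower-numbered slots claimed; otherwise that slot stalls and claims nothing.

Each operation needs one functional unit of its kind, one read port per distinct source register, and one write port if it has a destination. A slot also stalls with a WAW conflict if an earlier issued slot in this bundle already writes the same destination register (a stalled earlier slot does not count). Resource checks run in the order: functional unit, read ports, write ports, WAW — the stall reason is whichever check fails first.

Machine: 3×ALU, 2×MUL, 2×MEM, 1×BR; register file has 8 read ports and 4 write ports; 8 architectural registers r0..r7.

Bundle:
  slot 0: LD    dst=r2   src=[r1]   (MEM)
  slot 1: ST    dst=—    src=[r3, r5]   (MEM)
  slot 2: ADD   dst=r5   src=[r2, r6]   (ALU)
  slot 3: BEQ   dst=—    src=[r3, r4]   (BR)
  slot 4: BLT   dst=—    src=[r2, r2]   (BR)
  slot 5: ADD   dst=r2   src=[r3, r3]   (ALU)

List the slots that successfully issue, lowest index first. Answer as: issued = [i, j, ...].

issued = [0, 1, 2, 3]

(0) want 1×MEM +1rd +1wr — yes → AL3|MU2|ME1|BR1|rd7|wr3
(1) want 1×MEM +2rd +0wr — yes → AL3|MU2|ME0|BR1|rd5|wr3
(2) want 1×ALU +2rd +1wr — yes → AL2|MU2|ME0|BR1|rd3|wr2
(3) want 1×BR +2rd +0wr — yes → AL2|MU2|ME0|BR0|rd1|wr2
(4) want 1×BR +1rd +0wr — FU → AL2|MU2|ME0|BR0|rd1|wr2
(5) want 1×ALU +1rd +1wr — WAW → AL2|MU2|ME0|BR0|rd1|wr2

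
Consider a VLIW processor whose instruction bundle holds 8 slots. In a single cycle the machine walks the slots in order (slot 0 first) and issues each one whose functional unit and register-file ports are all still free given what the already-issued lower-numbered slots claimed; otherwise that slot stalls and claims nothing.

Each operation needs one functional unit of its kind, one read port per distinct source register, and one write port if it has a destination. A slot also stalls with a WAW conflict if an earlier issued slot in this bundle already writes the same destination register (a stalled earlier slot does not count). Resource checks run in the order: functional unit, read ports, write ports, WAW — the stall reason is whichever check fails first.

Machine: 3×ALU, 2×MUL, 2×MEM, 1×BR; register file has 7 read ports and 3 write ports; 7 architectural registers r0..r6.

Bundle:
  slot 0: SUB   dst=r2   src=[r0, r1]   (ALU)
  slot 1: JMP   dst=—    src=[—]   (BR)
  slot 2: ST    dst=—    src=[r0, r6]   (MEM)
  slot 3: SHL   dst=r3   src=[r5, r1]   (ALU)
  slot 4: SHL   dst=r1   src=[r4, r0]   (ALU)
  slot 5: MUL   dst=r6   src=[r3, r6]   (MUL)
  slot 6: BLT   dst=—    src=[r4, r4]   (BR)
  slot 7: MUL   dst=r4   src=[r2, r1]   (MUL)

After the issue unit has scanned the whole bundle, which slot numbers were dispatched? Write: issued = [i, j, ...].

(0) want 1×ALU +2rd +1wr — yes → AL2|MU2|ME2|BR1|rd5|wr2
(1) want 1×BR +0rd +0wr — yes → AL2|MU2|ME2|BR0|rd5|wr2
(2) want 1×MEM +2rd +0wr — yes → AL2|MU2|ME1|BR0|rd3|wr2
(3) want 1×ALU +2rd +1wr — yes → AL1|MU2|ME1|BR0|rd1|wr1
(4) want 1×ALU +2rd +1wr — RD_PORT → AL1|MU2|ME1|BR0|rd1|wr1
(5) want 1×MUL +2rd +1wr — RD_PORT → AL1|MU2|ME1|BR0|rd1|wr1
(6) want 1×BR +1rd +0wr — FU → AL1|MU2|ME1|BR0|rd1|wr1
(7) want 1×MUL +2rd +1wr — RD_PORT → AL1|MU2|ME1|BR0|rd1|wr1

issued = [0, 1, 2, 3]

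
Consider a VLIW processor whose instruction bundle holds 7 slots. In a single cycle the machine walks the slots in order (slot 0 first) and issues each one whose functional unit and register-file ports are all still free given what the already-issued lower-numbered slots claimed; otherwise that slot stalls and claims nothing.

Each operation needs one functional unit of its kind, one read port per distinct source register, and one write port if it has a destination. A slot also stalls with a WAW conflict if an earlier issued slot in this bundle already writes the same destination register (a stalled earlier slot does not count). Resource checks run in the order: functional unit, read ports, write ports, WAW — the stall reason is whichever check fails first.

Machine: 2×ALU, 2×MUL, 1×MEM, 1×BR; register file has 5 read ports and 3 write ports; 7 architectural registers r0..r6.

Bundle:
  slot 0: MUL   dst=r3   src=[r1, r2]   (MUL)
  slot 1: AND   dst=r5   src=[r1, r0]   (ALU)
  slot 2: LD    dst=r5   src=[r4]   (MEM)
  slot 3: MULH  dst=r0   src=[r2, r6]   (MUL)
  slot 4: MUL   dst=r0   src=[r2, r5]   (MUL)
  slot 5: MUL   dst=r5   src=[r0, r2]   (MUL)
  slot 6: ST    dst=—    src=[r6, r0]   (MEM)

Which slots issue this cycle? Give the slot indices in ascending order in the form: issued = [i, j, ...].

issued = [0, 1]

  0. MUL→r3 ⇒ go  {2A/1Mu/1Ld/1B | 3r 2w}
  1. ALU→r5 ⇒ go  {1A/1Mu/1Ld/1B | 1r 1w}
  2. MEM→r5 ⇒ no(WAW)  {1A/1Mu/1Ld/1B | 1r 1w}
  3. MUL→r0 ⇒ no(RD_PORT)  {1A/1Mu/1Ld/1B | 1r 1w}
  4. MUL→r0 ⇒ no(RD_PORT)  {1A/1Mu/1Ld/1B | 1r 1w}
  5. MUL→r5 ⇒ no(RD_PORT)  {1A/1Mu/1Ld/1B | 1r 1w}
  6. MEM ⇒ no(RD_PORT)  {1A/1Mu/1Ld/1B | 1r 1w}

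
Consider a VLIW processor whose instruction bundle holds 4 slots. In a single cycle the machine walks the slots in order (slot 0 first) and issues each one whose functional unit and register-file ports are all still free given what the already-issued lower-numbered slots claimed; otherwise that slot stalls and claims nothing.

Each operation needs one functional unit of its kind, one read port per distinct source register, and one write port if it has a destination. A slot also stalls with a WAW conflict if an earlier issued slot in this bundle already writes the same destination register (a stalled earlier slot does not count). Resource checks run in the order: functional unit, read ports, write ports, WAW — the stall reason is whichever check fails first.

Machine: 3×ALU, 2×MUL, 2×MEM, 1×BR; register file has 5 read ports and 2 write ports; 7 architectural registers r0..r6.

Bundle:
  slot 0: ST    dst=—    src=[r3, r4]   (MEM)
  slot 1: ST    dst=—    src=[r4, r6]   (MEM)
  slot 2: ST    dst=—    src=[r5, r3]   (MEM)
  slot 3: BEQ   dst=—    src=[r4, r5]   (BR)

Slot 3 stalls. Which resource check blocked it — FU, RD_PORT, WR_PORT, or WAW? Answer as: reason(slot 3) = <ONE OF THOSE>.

reason(slot 3) = RD_PORT

#0 MEM src=r3,r4 dispatched  <A:3 Mu:2 Ld:1 B:1 rd:3 wr:2>
#1 MEM src=r4,r6 dispatched  <A:3 Mu:2 Ld:0 B:1 rd:1 wr:2>
#2 MEM src=r5,r3 held:FU  <A:3 Mu:2 Ld:0 B:1 rd:1 wr:2>
#3 BR src=r4,r5 held:RD_PORT  <A:3 Mu:2 Ld:0 B:1 rd:1 wr:2>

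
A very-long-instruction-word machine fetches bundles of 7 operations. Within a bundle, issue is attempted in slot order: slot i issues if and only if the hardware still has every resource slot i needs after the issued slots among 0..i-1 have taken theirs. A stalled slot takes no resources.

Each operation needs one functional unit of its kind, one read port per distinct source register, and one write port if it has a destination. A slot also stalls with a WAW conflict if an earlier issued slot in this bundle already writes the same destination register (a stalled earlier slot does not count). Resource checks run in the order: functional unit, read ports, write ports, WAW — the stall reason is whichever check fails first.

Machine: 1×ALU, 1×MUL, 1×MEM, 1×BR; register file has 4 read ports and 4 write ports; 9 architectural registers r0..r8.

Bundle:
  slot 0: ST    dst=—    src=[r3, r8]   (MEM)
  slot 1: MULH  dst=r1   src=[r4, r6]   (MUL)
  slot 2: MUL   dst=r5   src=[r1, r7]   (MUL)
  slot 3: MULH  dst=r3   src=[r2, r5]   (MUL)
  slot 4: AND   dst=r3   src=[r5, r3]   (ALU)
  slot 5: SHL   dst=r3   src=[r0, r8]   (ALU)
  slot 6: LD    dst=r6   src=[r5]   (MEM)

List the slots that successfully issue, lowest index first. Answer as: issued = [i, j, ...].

  0. MEM ⇒ go  {1A/1Mu/0Ld/1B | 2r 4w}
  1. MUL→r1 ⇒ go  {1A/0Mu/0Ld/1B | 0r 3w}
  2. MUL→r5 ⇒ no(FU)  {1A/0Mu/0Ld/1B | 0r 3w}
  3. MUL→r3 ⇒ no(FU)  {1A/0Mu/0Ld/1B | 0r 3w}
  4. ALU→r3 ⇒ no(RD_PORT)  {1A/0Mu/0Ld/1B | 0r 3w}
  5. ALU→r3 ⇒ no(RD_PORT)  {1A/0Mu/0Ld/1B | 0r 3w}
  6. MEM→r6 ⇒ no(FU)  {1A/0Mu/0Ld/1B | 0r 3w}

issued = [0, 1]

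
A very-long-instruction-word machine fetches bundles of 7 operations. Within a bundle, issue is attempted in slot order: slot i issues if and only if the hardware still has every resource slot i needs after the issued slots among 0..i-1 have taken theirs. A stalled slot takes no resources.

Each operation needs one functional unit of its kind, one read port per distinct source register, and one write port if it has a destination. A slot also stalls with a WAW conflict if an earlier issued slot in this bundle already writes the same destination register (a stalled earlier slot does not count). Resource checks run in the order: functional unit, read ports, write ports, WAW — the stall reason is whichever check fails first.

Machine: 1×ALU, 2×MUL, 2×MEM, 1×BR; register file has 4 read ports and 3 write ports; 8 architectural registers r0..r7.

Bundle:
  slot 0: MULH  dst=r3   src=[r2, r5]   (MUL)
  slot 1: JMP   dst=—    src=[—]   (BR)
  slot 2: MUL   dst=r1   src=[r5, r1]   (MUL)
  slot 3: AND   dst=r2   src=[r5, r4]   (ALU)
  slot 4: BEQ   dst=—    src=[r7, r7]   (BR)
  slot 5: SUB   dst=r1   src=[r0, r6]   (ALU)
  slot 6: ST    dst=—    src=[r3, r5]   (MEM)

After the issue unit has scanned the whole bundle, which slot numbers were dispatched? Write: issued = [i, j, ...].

(0) want 1×MUL +2rd +1wr — yes → AL1|MU1|ME2|BR1|rd2|wr2
(1) want 1×BR +0rd +0wr — yes → AL1|MU1|ME2|BR0|rd2|wr2
(2) want 1×MUL +2rd +1wr — yes → AL1|MU0|ME2|BR0|rd0|wr1
(3) want 1×ALU +2rd +1wr — RD_PORT → AL1|MU0|ME2|BR0|rd0|wr1
(4) want 1×BR +1rd +0wr — FU → AL1|MU0|ME2|BR0|rd0|wr1
(5) want 1×ALU +2rd +1wr — RD_PORT → AL1|MU0|ME2|BR0|rd0|wr1
(6) want 1×MEM +2rd +0wr — RD_PORT → AL1|MU0|ME2|BR0|rd0|wr1

issued = [0, 1, 2]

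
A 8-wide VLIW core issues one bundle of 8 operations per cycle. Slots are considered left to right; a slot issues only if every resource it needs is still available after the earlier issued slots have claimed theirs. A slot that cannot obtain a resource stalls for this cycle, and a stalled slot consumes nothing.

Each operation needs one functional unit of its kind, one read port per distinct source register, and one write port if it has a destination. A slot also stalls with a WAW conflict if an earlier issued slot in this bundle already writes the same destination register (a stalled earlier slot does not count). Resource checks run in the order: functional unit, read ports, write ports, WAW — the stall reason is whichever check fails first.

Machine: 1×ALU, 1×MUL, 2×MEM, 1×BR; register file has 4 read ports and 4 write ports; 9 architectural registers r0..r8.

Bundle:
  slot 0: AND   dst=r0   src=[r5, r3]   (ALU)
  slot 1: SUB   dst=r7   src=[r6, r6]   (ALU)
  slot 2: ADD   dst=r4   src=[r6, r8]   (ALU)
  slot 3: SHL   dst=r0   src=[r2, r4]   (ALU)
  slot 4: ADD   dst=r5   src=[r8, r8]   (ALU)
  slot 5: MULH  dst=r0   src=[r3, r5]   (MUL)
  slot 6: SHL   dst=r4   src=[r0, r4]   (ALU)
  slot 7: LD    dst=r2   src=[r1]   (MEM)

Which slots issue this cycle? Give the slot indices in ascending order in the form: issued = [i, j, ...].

slot 0 (ALU): ISSUE — free A0,Mu1,Ld2,B1 rp2 wp3
slot 1 (ALU): stall FU — free A0,Mu1,Ld2,B1 rp2 wp3
slot 2 (ALU): stall FU — free A0,Mu1,Ld2,B1 rp2 wp3
slot 3 (ALU): stall FU — free A0,Mu1,Ld2,B1 rp2 wp3
slot 4 (ALU): stall FU — free A0,Mu1,Ld2,B1 rp2 wp3
slot 5 (MUL): stall WAW — free A0,Mu1,Ld2,B1 rp2 wp3
slot 6 (ALU): stall FU — free A0,Mu1,Ld2,B1 rp2 wp3
slot 7 (MEM): ISSUE — free A0,Mu1,Ld1,B1 rp1 wp2

issued = [0, 7]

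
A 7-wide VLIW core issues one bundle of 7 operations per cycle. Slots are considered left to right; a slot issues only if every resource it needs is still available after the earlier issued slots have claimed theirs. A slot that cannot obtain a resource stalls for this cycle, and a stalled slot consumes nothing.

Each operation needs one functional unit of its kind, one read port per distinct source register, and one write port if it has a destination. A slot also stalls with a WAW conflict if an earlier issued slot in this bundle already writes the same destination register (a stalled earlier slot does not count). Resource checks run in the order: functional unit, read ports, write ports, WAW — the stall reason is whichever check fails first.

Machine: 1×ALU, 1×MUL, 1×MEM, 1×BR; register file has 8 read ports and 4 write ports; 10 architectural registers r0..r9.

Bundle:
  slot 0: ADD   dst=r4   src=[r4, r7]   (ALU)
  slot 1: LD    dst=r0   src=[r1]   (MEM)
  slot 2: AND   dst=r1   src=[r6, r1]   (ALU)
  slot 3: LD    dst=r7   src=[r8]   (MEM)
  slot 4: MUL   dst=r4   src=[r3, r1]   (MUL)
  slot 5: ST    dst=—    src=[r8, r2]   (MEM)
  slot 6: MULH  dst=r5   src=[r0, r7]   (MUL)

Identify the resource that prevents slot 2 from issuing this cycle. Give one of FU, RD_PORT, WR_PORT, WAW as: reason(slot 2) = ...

(0) want 1×ALU +2rd +1wr — yes → AL0|MU1|ME1|BR1|rd6|wr3
(1) want 1×MEM +1rd +1wr — yes → AL0|MU1|ME0|BR1|rd5|wr2
(2) want 1×ALU +2rd +1wr — FU → AL0|MU1|ME0|BR1|rd5|wr2
(3) want 1×MEM +1rd +1wr — FU → AL0|MU1|ME0|BR1|rd5|wr2
(4) want 1×MUL +2rd +1wr — WAW → AL0|MU1|ME0|BR1|rd5|wr2
(5) want 1×MEM +2rd +0wr — FU → AL0|MU1|ME0|BR1|rd5|wr2
(6) want 1×MUL +2rd +1wr — yes → AL0|MU0|ME0|BR1|rd3|wr1

reason(slot 2) = FU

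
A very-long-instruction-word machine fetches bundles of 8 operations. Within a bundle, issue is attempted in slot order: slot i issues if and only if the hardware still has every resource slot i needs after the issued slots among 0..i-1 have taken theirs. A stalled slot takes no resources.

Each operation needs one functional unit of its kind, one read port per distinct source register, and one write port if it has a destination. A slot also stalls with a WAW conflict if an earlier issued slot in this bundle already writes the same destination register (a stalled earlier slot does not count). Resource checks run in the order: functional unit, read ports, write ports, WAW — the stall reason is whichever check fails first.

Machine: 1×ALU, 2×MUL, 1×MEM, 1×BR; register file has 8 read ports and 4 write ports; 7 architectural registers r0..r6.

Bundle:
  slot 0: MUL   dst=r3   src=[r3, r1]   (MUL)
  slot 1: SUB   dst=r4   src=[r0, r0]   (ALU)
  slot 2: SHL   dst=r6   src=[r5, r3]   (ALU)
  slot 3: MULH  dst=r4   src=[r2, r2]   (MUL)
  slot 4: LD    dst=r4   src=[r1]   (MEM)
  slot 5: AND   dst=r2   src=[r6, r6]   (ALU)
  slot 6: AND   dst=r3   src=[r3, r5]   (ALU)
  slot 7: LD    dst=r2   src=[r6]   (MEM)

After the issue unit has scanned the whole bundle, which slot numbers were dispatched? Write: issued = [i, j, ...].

slot 0 (MUL): ISSUE — free A1,Mu1,Ld1,B1 rp6 wp3
slot 1 (ALU): ISSUE — free A0,Mu1,Ld1,B1 rp5 wp2
slot 2 (ALU): stall FU — free A0,Mu1,Ld1,B1 rp5 wp2
slot 3 (MUL): stall WAW — free A0,Mu1,Ld1,B1 rp5 wp2
slot 4 (MEM): stall WAW — free A0,Mu1,Ld1,B1 rp5 wp2
slot 5 (ALU): stall FU — free A0,Mu1,Ld1,B1 rp5 wp2
slot 6 (ALU): stall FU — free A0,Mu1,Ld1,B1 rp5 wp2
slot 7 (MEM): ISSUE — free A0,Mu1,Ld0,B1 rp4 wp1

issued = [0, 1, 7]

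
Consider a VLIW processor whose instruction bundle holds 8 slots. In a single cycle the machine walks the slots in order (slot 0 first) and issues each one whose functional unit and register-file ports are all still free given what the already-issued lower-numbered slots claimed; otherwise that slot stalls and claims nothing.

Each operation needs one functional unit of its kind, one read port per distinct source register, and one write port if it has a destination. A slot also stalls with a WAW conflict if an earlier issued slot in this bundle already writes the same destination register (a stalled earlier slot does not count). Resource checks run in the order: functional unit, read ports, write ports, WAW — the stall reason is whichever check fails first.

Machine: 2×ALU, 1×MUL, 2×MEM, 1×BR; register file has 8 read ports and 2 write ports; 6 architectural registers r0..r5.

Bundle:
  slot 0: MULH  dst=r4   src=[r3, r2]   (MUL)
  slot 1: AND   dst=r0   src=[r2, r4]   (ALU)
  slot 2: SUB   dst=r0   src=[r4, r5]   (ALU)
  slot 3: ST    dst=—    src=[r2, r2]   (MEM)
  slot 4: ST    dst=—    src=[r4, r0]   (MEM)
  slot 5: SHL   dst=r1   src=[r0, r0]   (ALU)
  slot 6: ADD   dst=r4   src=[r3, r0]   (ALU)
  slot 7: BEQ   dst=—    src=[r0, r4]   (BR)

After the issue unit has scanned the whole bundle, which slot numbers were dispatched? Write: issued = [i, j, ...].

  0. MUL→r4 ⇒ go  {2A/0Mu/2Ld/1B | 6r 1w}
  1. ALU→r0 ⇒ go  {1A/0Mu/2Ld/1B | 4r 0w}
  2. ALU→r0 ⇒ no(WR_PORT)  {1A/0Mu/2Ld/1B | 4r 0w}
  3. MEM ⇒ go  {1A/0Mu/1Ld/1B | 3r 0w}
  4. MEM ⇒ go  {1A/0Mu/0Ld/1B | 1r 0w}
  5. ALU→r1 ⇒ no(WR_PORT)  {1A/0Mu/0Ld/1B | 1r 0w}
  6. ALU→r4 ⇒ no(RD_PORT)  {1A/0Mu/0Ld/1B | 1r 0w}
  7. BR ⇒ no(RD_PORT)  {1A/0Mu/0Ld/1B | 1r 0w}

issued = [0, 1, 3, 4]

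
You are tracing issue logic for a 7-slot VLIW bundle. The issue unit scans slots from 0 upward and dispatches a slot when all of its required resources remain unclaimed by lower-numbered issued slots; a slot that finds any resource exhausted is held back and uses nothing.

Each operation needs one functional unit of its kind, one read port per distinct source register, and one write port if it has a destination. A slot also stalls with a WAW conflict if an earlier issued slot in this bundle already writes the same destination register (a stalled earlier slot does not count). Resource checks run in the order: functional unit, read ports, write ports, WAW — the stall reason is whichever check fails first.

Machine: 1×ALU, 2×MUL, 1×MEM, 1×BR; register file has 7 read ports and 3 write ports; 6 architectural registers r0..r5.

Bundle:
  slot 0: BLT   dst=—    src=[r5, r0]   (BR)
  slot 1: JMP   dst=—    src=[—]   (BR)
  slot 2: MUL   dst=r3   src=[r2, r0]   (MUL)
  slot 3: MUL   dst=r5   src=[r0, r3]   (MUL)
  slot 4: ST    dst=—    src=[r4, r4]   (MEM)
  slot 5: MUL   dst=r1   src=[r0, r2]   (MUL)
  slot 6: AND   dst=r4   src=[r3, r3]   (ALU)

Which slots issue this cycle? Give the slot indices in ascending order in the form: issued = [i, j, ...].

[0] BR needs rd=2 wr=0: ok; after: ALU=1 MUL=2 MEM=1 BR=0, R=5, W=3
[1] BR needs rd=0 wr=0: FU; after: ALU=1 MUL=2 MEM=1 BR=0, R=5, W=3
[2] MUL needs rd=2 wr=1: ok; after: ALU=1 MUL=1 MEM=1 BR=0, R=3, W=2
[3] MUL needs rd=2 wr=1: ok; after: ALU=1 MUL=0 MEM=1 BR=0, R=1, W=1
[4] MEM needs rd=1 wr=0: ok; after: ALU=1 MUL=0 MEM=0 BR=0, R=0, W=1
[5] MUL needs rd=2 wr=1: FU; after: ALU=1 MUL=0 MEM=0 BR=0, R=0, W=1
[6] ALU needs rd=1 wr=1: RD_PORT; after: ALU=1 MUL=0 MEM=0 BR=0, R=0, W=1

issued = [0, 2, 3, 4]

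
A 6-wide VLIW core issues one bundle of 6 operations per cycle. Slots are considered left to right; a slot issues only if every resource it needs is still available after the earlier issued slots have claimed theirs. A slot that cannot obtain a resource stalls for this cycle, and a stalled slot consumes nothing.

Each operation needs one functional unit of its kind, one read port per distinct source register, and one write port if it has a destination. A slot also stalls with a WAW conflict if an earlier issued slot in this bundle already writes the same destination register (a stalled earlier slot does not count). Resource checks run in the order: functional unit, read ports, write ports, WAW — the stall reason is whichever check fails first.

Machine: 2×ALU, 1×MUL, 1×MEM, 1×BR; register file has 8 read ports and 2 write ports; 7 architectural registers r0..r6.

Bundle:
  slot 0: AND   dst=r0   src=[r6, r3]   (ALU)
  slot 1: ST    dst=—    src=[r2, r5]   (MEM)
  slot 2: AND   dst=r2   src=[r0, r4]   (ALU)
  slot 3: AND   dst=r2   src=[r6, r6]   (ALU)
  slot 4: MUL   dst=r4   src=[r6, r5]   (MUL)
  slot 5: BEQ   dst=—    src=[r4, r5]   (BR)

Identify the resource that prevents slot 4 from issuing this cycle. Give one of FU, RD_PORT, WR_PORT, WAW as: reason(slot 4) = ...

  0. ALU→r0 ⇒ go  {1A/1Mu/1Ld/1B | 6r 1w}
  1. MEM ⇒ go  {1A/1Mu/0Ld/1B | 4r 1w}
  2. ALU→r2 ⇒ go  {0A/1Mu/0Ld/1B | 2r 0w}
  3. ALU→r2 ⇒ no(FU)  {0A/1Mu/0Ld/1B | 2r 0w}
  4. MUL→r4 ⇒ no(WR_PORT)  {0A/1Mu/0Ld/1B | 2r 0w}
  5. BR ⇒ go  {0A/1Mu/0Ld/0B | 0r 0w}

reason(slot 4) = WR_PORT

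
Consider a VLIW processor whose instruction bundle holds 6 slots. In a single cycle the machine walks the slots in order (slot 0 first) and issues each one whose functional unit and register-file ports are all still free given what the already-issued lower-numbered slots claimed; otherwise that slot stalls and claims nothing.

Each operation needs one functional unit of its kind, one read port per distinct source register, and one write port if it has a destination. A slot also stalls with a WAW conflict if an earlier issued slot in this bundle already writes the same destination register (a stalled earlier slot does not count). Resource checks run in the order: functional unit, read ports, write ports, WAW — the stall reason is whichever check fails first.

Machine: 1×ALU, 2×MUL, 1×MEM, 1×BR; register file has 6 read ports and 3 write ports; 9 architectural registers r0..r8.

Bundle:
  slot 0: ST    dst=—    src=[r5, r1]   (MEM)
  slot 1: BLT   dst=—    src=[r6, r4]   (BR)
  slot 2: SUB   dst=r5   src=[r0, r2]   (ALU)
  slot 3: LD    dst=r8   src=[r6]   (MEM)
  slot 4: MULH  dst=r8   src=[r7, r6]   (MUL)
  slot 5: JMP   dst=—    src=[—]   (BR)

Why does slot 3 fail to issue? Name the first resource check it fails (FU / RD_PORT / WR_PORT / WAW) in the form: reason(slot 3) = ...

reason(slot 3) = FU

  0. MEM ⇒ go  {1A/2Mu/0Ld/1B | 4r 3w}
  1. BR ⇒ go  {1A/2Mu/0Ld/0B | 2r 3w}
  2. ALU→r5 ⇒ go  {0A/2Mu/0Ld/0B | 0r 2w}
  3. MEM→r8 ⇒ no(FU)  {0A/2Mu/0Ld/0B | 0r 2w}
  4. MUL→r8 ⇒ no(RD_PORT)  {0A/2Mu/0Ld/0B | 0r 2w}
  5. BR ⇒ no(FU)  {0A/2Mu/0Ld/0B | 0r 2w}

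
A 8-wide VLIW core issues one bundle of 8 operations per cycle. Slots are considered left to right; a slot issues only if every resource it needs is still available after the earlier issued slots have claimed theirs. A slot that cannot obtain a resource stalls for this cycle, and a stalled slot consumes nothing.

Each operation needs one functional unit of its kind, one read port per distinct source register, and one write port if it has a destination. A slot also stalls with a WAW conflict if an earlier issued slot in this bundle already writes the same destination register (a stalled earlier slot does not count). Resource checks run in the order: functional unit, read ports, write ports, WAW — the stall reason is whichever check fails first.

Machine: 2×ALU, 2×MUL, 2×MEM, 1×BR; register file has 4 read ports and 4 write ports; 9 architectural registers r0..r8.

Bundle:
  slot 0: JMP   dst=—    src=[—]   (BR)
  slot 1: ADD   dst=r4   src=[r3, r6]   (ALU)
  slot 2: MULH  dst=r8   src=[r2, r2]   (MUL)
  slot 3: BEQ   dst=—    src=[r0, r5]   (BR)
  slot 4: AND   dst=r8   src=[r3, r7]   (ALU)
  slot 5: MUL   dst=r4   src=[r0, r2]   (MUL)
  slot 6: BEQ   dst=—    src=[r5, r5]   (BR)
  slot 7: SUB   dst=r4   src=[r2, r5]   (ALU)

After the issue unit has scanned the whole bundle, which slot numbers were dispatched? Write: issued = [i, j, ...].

issued = [0, 1, 2]

  0. BR ⇒ go  {2A/2Mu/2Ld/0B | 4r 4w}
  1. ALU→r4 ⇒ go  {1A/2Mu/2Ld/0B | 2r 3w}
  2. MUL→r8 ⇒ go  {1A/1Mu/2Ld/0B | 1r 2w}
  3. BR ⇒ no(FU)  {1A/1Mu/2Ld/0B | 1r 2w}
  4. ALU→r8 ⇒ no(RD_PORT)  {1A/1Mu/2Ld/0B | 1r 2w}
  5. MUL→r4 ⇒ no(RD_PORT)  {1A/1Mu/2Ld/0B | 1r 2w}
  6. BR ⇒ no(FU)  {1A/1Mu/2Ld/0B | 1r 2w}
  7. ALU→r4 ⇒ no(RD_PORT)  {1A/1Mu/2Ld/0B | 1r 2w}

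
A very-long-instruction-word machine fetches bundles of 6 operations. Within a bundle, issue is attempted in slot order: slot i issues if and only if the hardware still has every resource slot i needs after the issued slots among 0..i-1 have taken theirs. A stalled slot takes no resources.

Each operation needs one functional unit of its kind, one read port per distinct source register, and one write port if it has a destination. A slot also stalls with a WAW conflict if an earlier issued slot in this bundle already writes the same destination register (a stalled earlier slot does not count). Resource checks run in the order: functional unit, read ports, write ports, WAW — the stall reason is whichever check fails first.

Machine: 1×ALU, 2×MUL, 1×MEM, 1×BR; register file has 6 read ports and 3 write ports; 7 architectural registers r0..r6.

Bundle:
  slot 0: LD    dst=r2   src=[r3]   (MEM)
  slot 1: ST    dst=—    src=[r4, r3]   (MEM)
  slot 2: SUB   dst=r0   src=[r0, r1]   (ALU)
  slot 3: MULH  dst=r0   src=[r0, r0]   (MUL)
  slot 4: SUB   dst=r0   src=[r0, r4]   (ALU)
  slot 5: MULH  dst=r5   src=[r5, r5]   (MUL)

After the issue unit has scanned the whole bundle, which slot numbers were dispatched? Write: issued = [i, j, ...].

issued = [0, 2, 5]

(0) want 1×MEM +1rd +1wr — yes → AL1|MU2|ME0|BR1|rd5|wr2
(1) want 1×MEM +2rd +0wr — FU → AL1|MU2|ME0|BR1|rd5|wr2
(2) want 1×ALU +2rd +1wr — yes → AL0|MU2|ME0|BR1|rd3|wr1
(3) want 1×MUL +1rd +1wr — WAW → AL0|MU2|ME0|BR1|rd3|wr1
(4) want 1×ALU +2rd +1wr — FU → AL0|MU2|ME0|BR1|rd3|wr1
(5) want 1×MUL +1rd +1wr — yes → AL0|MU1|ME0|BR1|rd2|wr0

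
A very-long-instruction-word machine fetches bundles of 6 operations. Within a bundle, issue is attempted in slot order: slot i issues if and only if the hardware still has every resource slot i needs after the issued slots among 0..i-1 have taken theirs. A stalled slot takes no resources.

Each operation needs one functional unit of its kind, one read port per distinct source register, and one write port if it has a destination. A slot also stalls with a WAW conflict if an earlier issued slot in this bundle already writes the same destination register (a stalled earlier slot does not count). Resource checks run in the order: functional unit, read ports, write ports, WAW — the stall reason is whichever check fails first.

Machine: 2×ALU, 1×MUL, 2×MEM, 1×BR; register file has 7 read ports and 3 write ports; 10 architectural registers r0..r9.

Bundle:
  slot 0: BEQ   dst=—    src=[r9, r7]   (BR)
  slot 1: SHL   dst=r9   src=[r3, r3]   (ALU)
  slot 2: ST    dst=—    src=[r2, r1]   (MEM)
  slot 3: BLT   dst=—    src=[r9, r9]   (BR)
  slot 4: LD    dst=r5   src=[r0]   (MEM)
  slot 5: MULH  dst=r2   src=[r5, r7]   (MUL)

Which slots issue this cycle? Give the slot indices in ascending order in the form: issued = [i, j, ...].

issued = [0, 1, 2, 4]

[0] BR needs rd=2 wr=0: ok; after: ALU=2 MUL=1 MEM=2 BR=0, R=5, W=3
[1] ALU needs rd=1 wr=1: ok; after: ALU=1 MUL=1 MEM=2 BR=0, R=4, W=2
[2] MEM needs rd=2 wr=0: ok; after: ALU=1 MUL=1 MEM=1 BR=0, R=2, W=2
[3] BR needs rd=1 wr=0: FU; after: ALU=1 MUL=1 MEM=1 BR=0, R=2, W=2
[4] MEM needs rd=1 wr=1: ok; after: ALU=1 MUL=1 MEM=0 BR=0, R=1, W=1
[5] MUL needs rd=2 wr=1: RD_PORT; after: ALU=1 MUL=1 MEM=0 BR=0, R=1, W=1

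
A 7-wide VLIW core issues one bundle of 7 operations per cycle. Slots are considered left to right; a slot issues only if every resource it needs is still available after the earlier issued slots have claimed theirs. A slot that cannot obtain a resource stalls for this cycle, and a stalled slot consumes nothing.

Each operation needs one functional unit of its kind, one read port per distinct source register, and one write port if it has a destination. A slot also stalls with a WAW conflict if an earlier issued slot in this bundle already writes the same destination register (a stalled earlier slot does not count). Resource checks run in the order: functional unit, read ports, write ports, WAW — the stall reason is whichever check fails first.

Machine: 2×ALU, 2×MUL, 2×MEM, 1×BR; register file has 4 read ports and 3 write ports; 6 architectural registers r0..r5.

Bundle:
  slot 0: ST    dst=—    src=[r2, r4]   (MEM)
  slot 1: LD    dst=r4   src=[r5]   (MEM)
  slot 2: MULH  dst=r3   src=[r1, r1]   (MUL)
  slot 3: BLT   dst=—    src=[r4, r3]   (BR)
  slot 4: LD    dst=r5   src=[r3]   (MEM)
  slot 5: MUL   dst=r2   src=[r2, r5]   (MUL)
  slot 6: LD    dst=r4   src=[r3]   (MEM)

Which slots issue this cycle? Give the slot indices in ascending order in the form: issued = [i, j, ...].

  0. MEM ⇒ go  {2A/2Mu/1Ld/1B | 2r 3w}
  1. MEM→r4 ⇒ go  {2A/2Mu/0Ld/1B | 1r 2w}
  2. MUL→r3 ⇒ go  {2A/1Mu/0Ld/1B | 0r 1w}
  3. BR ⇒ no(RD_PORT)  {2A/1Mu/0Ld/1B | 0r 1w}
  4. MEM→r5 ⇒ no(FU)  {2A/1Mu/0Ld/1B | 0r 1w}
  5. MUL→r2 ⇒ no(RD_PORT)  {2A/1Mu/0Ld/1B | 0r 1w}
  6. MEM→r4 ⇒ no(FU)  {2A/1Mu/0Ld/1B | 0r 1w}

issued = [0, 1, 2]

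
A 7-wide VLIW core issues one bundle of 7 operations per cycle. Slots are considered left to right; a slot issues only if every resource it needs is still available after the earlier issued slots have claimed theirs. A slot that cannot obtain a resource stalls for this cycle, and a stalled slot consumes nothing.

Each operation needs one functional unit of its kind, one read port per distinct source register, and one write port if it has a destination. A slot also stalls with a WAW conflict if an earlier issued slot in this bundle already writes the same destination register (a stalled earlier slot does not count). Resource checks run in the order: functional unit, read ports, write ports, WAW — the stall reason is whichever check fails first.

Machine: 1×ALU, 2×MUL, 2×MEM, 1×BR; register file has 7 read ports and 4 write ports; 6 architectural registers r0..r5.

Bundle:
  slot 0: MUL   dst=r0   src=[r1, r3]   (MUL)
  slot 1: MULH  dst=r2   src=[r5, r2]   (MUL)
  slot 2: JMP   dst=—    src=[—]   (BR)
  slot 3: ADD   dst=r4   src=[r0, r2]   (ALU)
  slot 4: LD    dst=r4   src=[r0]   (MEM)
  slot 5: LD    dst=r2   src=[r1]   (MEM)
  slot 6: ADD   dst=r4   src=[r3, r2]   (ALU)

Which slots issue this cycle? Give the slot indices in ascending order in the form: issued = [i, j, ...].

issued = [0, 1, 2, 3]

(0) want 1×MUL +2rd +1wr — yes → AL1|MU1|ME2|BR1|rd5|wr3
(1) want 1×MUL +2rd +1wr — yes → AL1|MU0|ME2|BR1|rd3|wr2
(2) want 1×BR +0rd +0wr — yes → AL1|MU0|ME2|BR0|rd3|wr2
(3) want 1×ALU +2rd +1wr — yes → AL0|MU0|ME2|BR0|rd1|wr1
(4) want 1×MEM +1rd +1wr — WAW → AL0|MU0|ME2|BR0|rd1|wr1
(5) want 1×MEM +1rd +1wr — WAW → AL0|MU0|ME2|BR0|rd1|wr1
(6) want 1×ALU +2rd +1wr — FU → AL0|MU0|ME2|BR0|rd1|wr1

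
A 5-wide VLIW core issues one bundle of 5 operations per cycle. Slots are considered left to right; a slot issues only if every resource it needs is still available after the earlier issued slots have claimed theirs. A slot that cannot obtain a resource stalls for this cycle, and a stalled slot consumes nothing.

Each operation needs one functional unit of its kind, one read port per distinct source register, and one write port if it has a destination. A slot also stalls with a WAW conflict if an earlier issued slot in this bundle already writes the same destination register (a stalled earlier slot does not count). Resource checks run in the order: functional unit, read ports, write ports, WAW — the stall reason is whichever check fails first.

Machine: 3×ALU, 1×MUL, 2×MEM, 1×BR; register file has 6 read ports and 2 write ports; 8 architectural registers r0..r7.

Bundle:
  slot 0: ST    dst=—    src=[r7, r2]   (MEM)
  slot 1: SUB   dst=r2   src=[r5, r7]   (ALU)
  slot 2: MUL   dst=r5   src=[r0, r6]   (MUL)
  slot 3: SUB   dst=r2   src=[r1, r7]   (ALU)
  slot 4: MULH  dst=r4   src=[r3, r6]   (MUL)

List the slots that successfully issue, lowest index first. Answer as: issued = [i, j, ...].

issued = [0, 1, 2]

#0 MEM src=r7,r2 dispatched  <A:3 Mu:1 Ld:1 B:1 rd:4 wr:2>
#1 ALU src=r5,r7 dispatched  <A:2 Mu:1 Ld:1 B:1 rd:2 wr:1>
#2 MUL src=r0,r6 dispatched  <A:2 Mu:0 Ld:1 B:1 rd:0 wr:0>
#3 ALU src=r1,r7 held:RD_PORT  <A:2 Mu:0 Ld:1 B:1 rd:0 wr:0>
#4 MUL src=r3,r6 held:FU  <A:2 Mu:0 Ld:1 B:1 rd:0 wr:0>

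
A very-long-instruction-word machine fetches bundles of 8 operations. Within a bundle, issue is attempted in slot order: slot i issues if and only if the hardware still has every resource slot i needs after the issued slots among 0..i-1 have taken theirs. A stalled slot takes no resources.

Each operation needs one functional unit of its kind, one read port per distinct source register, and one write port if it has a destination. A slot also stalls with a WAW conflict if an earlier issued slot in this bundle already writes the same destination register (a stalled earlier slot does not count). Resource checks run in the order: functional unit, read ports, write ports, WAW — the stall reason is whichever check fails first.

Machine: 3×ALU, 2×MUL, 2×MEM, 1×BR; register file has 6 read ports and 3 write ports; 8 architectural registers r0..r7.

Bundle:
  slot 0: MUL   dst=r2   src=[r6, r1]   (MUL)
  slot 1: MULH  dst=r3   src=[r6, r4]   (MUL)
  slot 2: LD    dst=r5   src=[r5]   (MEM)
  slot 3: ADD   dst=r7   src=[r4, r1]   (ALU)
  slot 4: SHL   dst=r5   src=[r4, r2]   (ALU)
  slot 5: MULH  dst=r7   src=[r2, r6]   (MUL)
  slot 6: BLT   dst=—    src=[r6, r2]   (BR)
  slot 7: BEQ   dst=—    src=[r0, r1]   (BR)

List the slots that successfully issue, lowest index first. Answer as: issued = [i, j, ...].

issued = [0, 1, 2]

slot 0 (MUL): ISSUE — free A3,Mu1,Ld2,B1 rp4 wp2
slot 1 (MUL): ISSUE — free A3,Mu0,Ld2,B1 rp2 wp1
slot 2 (MEM): ISSUE — free A3,Mu0,Ld1,B1 rp1 wp0
slot 3 (ALU): stall RD_PORT — free A3,Mu0,Ld1,B1 rp1 wp0
slot 4 (ALU): stall RD_PORT — free A3,Mu0,Ld1,B1 rp1 wp0
slot 5 (MUL): stall FU — free A3,Mu0,Ld1,B1 rp1 wp0
slot 6 (BR): stall RD_PORT — free A3,Mu0,Ld1,B1 rp1 wp0
slot 7 (BR): stall RD_PORT — free A3,Mu0,Ld1,B1 rp1 wp0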